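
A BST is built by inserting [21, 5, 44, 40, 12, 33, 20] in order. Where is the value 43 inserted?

Starting tree (level order): [21, 5, 44, None, 12, 40, None, None, 20, 33]
Insertion path: 21 -> 44 -> 40
Result: insert 43 as right child of 40
Final tree (level order): [21, 5, 44, None, 12, 40, None, None, 20, 33, 43]


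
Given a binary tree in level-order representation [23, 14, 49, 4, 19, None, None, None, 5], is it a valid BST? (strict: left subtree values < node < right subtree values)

Level-order array: [23, 14, 49, 4, 19, None, None, None, 5]
Validate using subtree bounds (lo, hi): at each node, require lo < value < hi,
then recurse left with hi=value and right with lo=value.
Preorder trace (stopping at first violation):
  at node 23 with bounds (-inf, +inf): OK
  at node 14 with bounds (-inf, 23): OK
  at node 4 with bounds (-inf, 14): OK
  at node 5 with bounds (4, 14): OK
  at node 19 with bounds (14, 23): OK
  at node 49 with bounds (23, +inf): OK
No violation found at any node.
Result: Valid BST


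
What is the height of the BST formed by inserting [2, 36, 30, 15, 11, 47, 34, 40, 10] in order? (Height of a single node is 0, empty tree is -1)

Insertion order: [2, 36, 30, 15, 11, 47, 34, 40, 10]
Tree (level-order array): [2, None, 36, 30, 47, 15, 34, 40, None, 11, None, None, None, None, None, 10]
Compute height bottom-up (empty subtree = -1):
  height(10) = 1 + max(-1, -1) = 0
  height(11) = 1 + max(0, -1) = 1
  height(15) = 1 + max(1, -1) = 2
  height(34) = 1 + max(-1, -1) = 0
  height(30) = 1 + max(2, 0) = 3
  height(40) = 1 + max(-1, -1) = 0
  height(47) = 1 + max(0, -1) = 1
  height(36) = 1 + max(3, 1) = 4
  height(2) = 1 + max(-1, 4) = 5
Height = 5


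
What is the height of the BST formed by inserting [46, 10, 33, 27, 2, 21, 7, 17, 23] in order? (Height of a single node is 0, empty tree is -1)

Insertion order: [46, 10, 33, 27, 2, 21, 7, 17, 23]
Tree (level-order array): [46, 10, None, 2, 33, None, 7, 27, None, None, None, 21, None, 17, 23]
Compute height bottom-up (empty subtree = -1):
  height(7) = 1 + max(-1, -1) = 0
  height(2) = 1 + max(-1, 0) = 1
  height(17) = 1 + max(-1, -1) = 0
  height(23) = 1 + max(-1, -1) = 0
  height(21) = 1 + max(0, 0) = 1
  height(27) = 1 + max(1, -1) = 2
  height(33) = 1 + max(2, -1) = 3
  height(10) = 1 + max(1, 3) = 4
  height(46) = 1 + max(4, -1) = 5
Height = 5


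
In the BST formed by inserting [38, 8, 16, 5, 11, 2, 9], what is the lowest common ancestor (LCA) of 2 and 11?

Tree insertion order: [38, 8, 16, 5, 11, 2, 9]
Tree (level-order array): [38, 8, None, 5, 16, 2, None, 11, None, None, None, 9]
In a BST, the LCA of p=2, q=11 is the first node v on the
root-to-leaf path with p <= v <= q (go left if both < v, right if both > v).
Walk from root:
  at 38: both 2 and 11 < 38, go left
  at 8: 2 <= 8 <= 11, this is the LCA
LCA = 8


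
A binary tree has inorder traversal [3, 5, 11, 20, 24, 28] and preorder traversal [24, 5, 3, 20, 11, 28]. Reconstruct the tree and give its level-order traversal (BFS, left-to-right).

Inorder:  [3, 5, 11, 20, 24, 28]
Preorder: [24, 5, 3, 20, 11, 28]
Algorithm: preorder visits root first, so consume preorder in order;
for each root, split the current inorder slice at that value into
left-subtree inorder and right-subtree inorder, then recurse.
Recursive splits:
  root=24; inorder splits into left=[3, 5, 11, 20], right=[28]
  root=5; inorder splits into left=[3], right=[11, 20]
  root=3; inorder splits into left=[], right=[]
  root=20; inorder splits into left=[11], right=[]
  root=11; inorder splits into left=[], right=[]
  root=28; inorder splits into left=[], right=[]
Reconstructed level-order: [24, 5, 28, 3, 20, 11]


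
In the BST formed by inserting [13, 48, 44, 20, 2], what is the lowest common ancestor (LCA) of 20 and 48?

Tree insertion order: [13, 48, 44, 20, 2]
Tree (level-order array): [13, 2, 48, None, None, 44, None, 20]
In a BST, the LCA of p=20, q=48 is the first node v on the
root-to-leaf path with p <= v <= q (go left if both < v, right if both > v).
Walk from root:
  at 13: both 20 and 48 > 13, go right
  at 48: 20 <= 48 <= 48, this is the LCA
LCA = 48


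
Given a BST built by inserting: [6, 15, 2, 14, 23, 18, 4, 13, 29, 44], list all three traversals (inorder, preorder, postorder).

Tree insertion order: [6, 15, 2, 14, 23, 18, 4, 13, 29, 44]
Tree (level-order array): [6, 2, 15, None, 4, 14, 23, None, None, 13, None, 18, 29, None, None, None, None, None, 44]
Inorder (L, root, R): [2, 4, 6, 13, 14, 15, 18, 23, 29, 44]
Preorder (root, L, R): [6, 2, 4, 15, 14, 13, 23, 18, 29, 44]
Postorder (L, R, root): [4, 2, 13, 14, 18, 44, 29, 23, 15, 6]


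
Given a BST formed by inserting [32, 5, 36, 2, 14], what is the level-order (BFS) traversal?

Tree insertion order: [32, 5, 36, 2, 14]
Tree (level-order array): [32, 5, 36, 2, 14]
BFS from the root, enqueuing left then right child of each popped node:
  queue [32] -> pop 32, enqueue [5, 36], visited so far: [32]
  queue [5, 36] -> pop 5, enqueue [2, 14], visited so far: [32, 5]
  queue [36, 2, 14] -> pop 36, enqueue [none], visited so far: [32, 5, 36]
  queue [2, 14] -> pop 2, enqueue [none], visited so far: [32, 5, 36, 2]
  queue [14] -> pop 14, enqueue [none], visited so far: [32, 5, 36, 2, 14]
Result: [32, 5, 36, 2, 14]


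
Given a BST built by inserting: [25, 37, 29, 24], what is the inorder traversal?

Tree insertion order: [25, 37, 29, 24]
Tree (level-order array): [25, 24, 37, None, None, 29]
Inorder traversal: [24, 25, 29, 37]


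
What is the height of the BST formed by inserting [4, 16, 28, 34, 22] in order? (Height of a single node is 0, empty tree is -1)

Insertion order: [4, 16, 28, 34, 22]
Tree (level-order array): [4, None, 16, None, 28, 22, 34]
Compute height bottom-up (empty subtree = -1):
  height(22) = 1 + max(-1, -1) = 0
  height(34) = 1 + max(-1, -1) = 0
  height(28) = 1 + max(0, 0) = 1
  height(16) = 1 + max(-1, 1) = 2
  height(4) = 1 + max(-1, 2) = 3
Height = 3


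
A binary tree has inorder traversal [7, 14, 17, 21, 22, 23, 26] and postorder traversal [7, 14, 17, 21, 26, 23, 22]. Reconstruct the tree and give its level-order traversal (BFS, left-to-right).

Inorder:   [7, 14, 17, 21, 22, 23, 26]
Postorder: [7, 14, 17, 21, 26, 23, 22]
Algorithm: postorder visits root last, so walk postorder right-to-left;
each value is the root of the current inorder slice — split it at that
value, recurse on the right subtree first, then the left.
Recursive splits:
  root=22; inorder splits into left=[7, 14, 17, 21], right=[23, 26]
  root=23; inorder splits into left=[], right=[26]
  root=26; inorder splits into left=[], right=[]
  root=21; inorder splits into left=[7, 14, 17], right=[]
  root=17; inorder splits into left=[7, 14], right=[]
  root=14; inorder splits into left=[7], right=[]
  root=7; inorder splits into left=[], right=[]
Reconstructed level-order: [22, 21, 23, 17, 26, 14, 7]


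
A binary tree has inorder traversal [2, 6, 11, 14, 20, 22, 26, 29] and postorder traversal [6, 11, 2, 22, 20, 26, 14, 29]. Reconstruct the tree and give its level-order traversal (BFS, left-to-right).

Inorder:   [2, 6, 11, 14, 20, 22, 26, 29]
Postorder: [6, 11, 2, 22, 20, 26, 14, 29]
Algorithm: postorder visits root last, so walk postorder right-to-left;
each value is the root of the current inorder slice — split it at that
value, recurse on the right subtree first, then the left.
Recursive splits:
  root=29; inorder splits into left=[2, 6, 11, 14, 20, 22, 26], right=[]
  root=14; inorder splits into left=[2, 6, 11], right=[20, 22, 26]
  root=26; inorder splits into left=[20, 22], right=[]
  root=20; inorder splits into left=[], right=[22]
  root=22; inorder splits into left=[], right=[]
  root=2; inorder splits into left=[], right=[6, 11]
  root=11; inorder splits into left=[6], right=[]
  root=6; inorder splits into left=[], right=[]
Reconstructed level-order: [29, 14, 2, 26, 11, 20, 6, 22]


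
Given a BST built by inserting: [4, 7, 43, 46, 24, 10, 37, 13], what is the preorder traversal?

Tree insertion order: [4, 7, 43, 46, 24, 10, 37, 13]
Tree (level-order array): [4, None, 7, None, 43, 24, 46, 10, 37, None, None, None, 13]
Preorder traversal: [4, 7, 43, 24, 10, 13, 37, 46]


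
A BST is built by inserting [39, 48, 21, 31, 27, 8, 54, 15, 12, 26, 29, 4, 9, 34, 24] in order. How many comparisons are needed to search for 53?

Search path for 53: 39 -> 48 -> 54
Found: False
Comparisons: 3


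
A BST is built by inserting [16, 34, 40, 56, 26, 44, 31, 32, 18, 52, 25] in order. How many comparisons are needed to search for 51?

Search path for 51: 16 -> 34 -> 40 -> 56 -> 44 -> 52
Found: False
Comparisons: 6


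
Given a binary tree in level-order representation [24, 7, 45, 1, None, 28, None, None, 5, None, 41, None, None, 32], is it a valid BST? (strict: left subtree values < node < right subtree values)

Level-order array: [24, 7, 45, 1, None, 28, None, None, 5, None, 41, None, None, 32]
Validate using subtree bounds (lo, hi): at each node, require lo < value < hi,
then recurse left with hi=value and right with lo=value.
Preorder trace (stopping at first violation):
  at node 24 with bounds (-inf, +inf): OK
  at node 7 with bounds (-inf, 24): OK
  at node 1 with bounds (-inf, 7): OK
  at node 5 with bounds (1, 7): OK
  at node 45 with bounds (24, +inf): OK
  at node 28 with bounds (24, 45): OK
  at node 41 with bounds (28, 45): OK
  at node 32 with bounds (28, 41): OK
No violation found at any node.
Result: Valid BST


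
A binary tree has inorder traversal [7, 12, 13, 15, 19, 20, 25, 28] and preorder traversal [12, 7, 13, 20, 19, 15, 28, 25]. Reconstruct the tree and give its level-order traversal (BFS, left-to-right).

Inorder:  [7, 12, 13, 15, 19, 20, 25, 28]
Preorder: [12, 7, 13, 20, 19, 15, 28, 25]
Algorithm: preorder visits root first, so consume preorder in order;
for each root, split the current inorder slice at that value into
left-subtree inorder and right-subtree inorder, then recurse.
Recursive splits:
  root=12; inorder splits into left=[7], right=[13, 15, 19, 20, 25, 28]
  root=7; inorder splits into left=[], right=[]
  root=13; inorder splits into left=[], right=[15, 19, 20, 25, 28]
  root=20; inorder splits into left=[15, 19], right=[25, 28]
  root=19; inorder splits into left=[15], right=[]
  root=15; inorder splits into left=[], right=[]
  root=28; inorder splits into left=[25], right=[]
  root=25; inorder splits into left=[], right=[]
Reconstructed level-order: [12, 7, 13, 20, 19, 28, 15, 25]


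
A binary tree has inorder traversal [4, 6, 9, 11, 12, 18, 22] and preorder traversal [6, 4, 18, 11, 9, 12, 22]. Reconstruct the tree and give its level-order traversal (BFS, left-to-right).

Inorder:  [4, 6, 9, 11, 12, 18, 22]
Preorder: [6, 4, 18, 11, 9, 12, 22]
Algorithm: preorder visits root first, so consume preorder in order;
for each root, split the current inorder slice at that value into
left-subtree inorder and right-subtree inorder, then recurse.
Recursive splits:
  root=6; inorder splits into left=[4], right=[9, 11, 12, 18, 22]
  root=4; inorder splits into left=[], right=[]
  root=18; inorder splits into left=[9, 11, 12], right=[22]
  root=11; inorder splits into left=[9], right=[12]
  root=9; inorder splits into left=[], right=[]
  root=12; inorder splits into left=[], right=[]
  root=22; inorder splits into left=[], right=[]
Reconstructed level-order: [6, 4, 18, 11, 22, 9, 12]


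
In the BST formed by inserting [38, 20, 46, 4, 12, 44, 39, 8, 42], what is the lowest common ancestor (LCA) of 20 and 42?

Tree insertion order: [38, 20, 46, 4, 12, 44, 39, 8, 42]
Tree (level-order array): [38, 20, 46, 4, None, 44, None, None, 12, 39, None, 8, None, None, 42]
In a BST, the LCA of p=20, q=42 is the first node v on the
root-to-leaf path with p <= v <= q (go left if both < v, right if both > v).
Walk from root:
  at 38: 20 <= 38 <= 42, this is the LCA
LCA = 38


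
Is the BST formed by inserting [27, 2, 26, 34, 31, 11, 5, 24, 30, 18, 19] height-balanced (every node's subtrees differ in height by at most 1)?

Tree (level-order array): [27, 2, 34, None, 26, 31, None, 11, None, 30, None, 5, 24, None, None, None, None, 18, None, None, 19]
Definition: a tree is height-balanced if, at every node, |h(left) - h(right)| <= 1 (empty subtree has height -1).
Bottom-up per-node check:
  node 5: h_left=-1, h_right=-1, diff=0 [OK], height=0
  node 19: h_left=-1, h_right=-1, diff=0 [OK], height=0
  node 18: h_left=-1, h_right=0, diff=1 [OK], height=1
  node 24: h_left=1, h_right=-1, diff=2 [FAIL (|1--1|=2 > 1)], height=2
  node 11: h_left=0, h_right=2, diff=2 [FAIL (|0-2|=2 > 1)], height=3
  node 26: h_left=3, h_right=-1, diff=4 [FAIL (|3--1|=4 > 1)], height=4
  node 2: h_left=-1, h_right=4, diff=5 [FAIL (|-1-4|=5 > 1)], height=5
  node 30: h_left=-1, h_right=-1, diff=0 [OK], height=0
  node 31: h_left=0, h_right=-1, diff=1 [OK], height=1
  node 34: h_left=1, h_right=-1, diff=2 [FAIL (|1--1|=2 > 1)], height=2
  node 27: h_left=5, h_right=2, diff=3 [FAIL (|5-2|=3 > 1)], height=6
Node 24 violates the condition: |1 - -1| = 2 > 1.
Result: Not balanced


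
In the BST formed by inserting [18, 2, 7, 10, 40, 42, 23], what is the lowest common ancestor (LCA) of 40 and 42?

Tree insertion order: [18, 2, 7, 10, 40, 42, 23]
Tree (level-order array): [18, 2, 40, None, 7, 23, 42, None, 10]
In a BST, the LCA of p=40, q=42 is the first node v on the
root-to-leaf path with p <= v <= q (go left if both < v, right if both > v).
Walk from root:
  at 18: both 40 and 42 > 18, go right
  at 40: 40 <= 40 <= 42, this is the LCA
LCA = 40


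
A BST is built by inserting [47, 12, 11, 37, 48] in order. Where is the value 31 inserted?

Starting tree (level order): [47, 12, 48, 11, 37]
Insertion path: 47 -> 12 -> 37
Result: insert 31 as left child of 37
Final tree (level order): [47, 12, 48, 11, 37, None, None, None, None, 31]


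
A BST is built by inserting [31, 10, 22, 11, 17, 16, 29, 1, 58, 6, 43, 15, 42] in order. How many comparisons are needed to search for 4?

Search path for 4: 31 -> 10 -> 1 -> 6
Found: False
Comparisons: 4


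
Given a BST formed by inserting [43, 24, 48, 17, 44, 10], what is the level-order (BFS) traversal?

Tree insertion order: [43, 24, 48, 17, 44, 10]
Tree (level-order array): [43, 24, 48, 17, None, 44, None, 10]
BFS from the root, enqueuing left then right child of each popped node:
  queue [43] -> pop 43, enqueue [24, 48], visited so far: [43]
  queue [24, 48] -> pop 24, enqueue [17], visited so far: [43, 24]
  queue [48, 17] -> pop 48, enqueue [44], visited so far: [43, 24, 48]
  queue [17, 44] -> pop 17, enqueue [10], visited so far: [43, 24, 48, 17]
  queue [44, 10] -> pop 44, enqueue [none], visited so far: [43, 24, 48, 17, 44]
  queue [10] -> pop 10, enqueue [none], visited so far: [43, 24, 48, 17, 44, 10]
Result: [43, 24, 48, 17, 44, 10]


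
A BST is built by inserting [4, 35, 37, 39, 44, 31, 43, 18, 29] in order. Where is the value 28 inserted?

Starting tree (level order): [4, None, 35, 31, 37, 18, None, None, 39, None, 29, None, 44, None, None, 43]
Insertion path: 4 -> 35 -> 31 -> 18 -> 29
Result: insert 28 as left child of 29
Final tree (level order): [4, None, 35, 31, 37, 18, None, None, 39, None, 29, None, 44, 28, None, 43]


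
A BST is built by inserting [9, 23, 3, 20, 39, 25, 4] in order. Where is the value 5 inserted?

Starting tree (level order): [9, 3, 23, None, 4, 20, 39, None, None, None, None, 25]
Insertion path: 9 -> 3 -> 4
Result: insert 5 as right child of 4
Final tree (level order): [9, 3, 23, None, 4, 20, 39, None, 5, None, None, 25]


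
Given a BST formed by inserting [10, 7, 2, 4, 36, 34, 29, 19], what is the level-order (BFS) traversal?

Tree insertion order: [10, 7, 2, 4, 36, 34, 29, 19]
Tree (level-order array): [10, 7, 36, 2, None, 34, None, None, 4, 29, None, None, None, 19]
BFS from the root, enqueuing left then right child of each popped node:
  queue [10] -> pop 10, enqueue [7, 36], visited so far: [10]
  queue [7, 36] -> pop 7, enqueue [2], visited so far: [10, 7]
  queue [36, 2] -> pop 36, enqueue [34], visited so far: [10, 7, 36]
  queue [2, 34] -> pop 2, enqueue [4], visited so far: [10, 7, 36, 2]
  queue [34, 4] -> pop 34, enqueue [29], visited so far: [10, 7, 36, 2, 34]
  queue [4, 29] -> pop 4, enqueue [none], visited so far: [10, 7, 36, 2, 34, 4]
  queue [29] -> pop 29, enqueue [19], visited so far: [10, 7, 36, 2, 34, 4, 29]
  queue [19] -> pop 19, enqueue [none], visited so far: [10, 7, 36, 2, 34, 4, 29, 19]
Result: [10, 7, 36, 2, 34, 4, 29, 19]


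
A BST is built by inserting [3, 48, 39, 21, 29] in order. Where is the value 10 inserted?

Starting tree (level order): [3, None, 48, 39, None, 21, None, None, 29]
Insertion path: 3 -> 48 -> 39 -> 21
Result: insert 10 as left child of 21
Final tree (level order): [3, None, 48, 39, None, 21, None, 10, 29]


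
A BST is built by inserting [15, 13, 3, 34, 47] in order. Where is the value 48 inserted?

Starting tree (level order): [15, 13, 34, 3, None, None, 47]
Insertion path: 15 -> 34 -> 47
Result: insert 48 as right child of 47
Final tree (level order): [15, 13, 34, 3, None, None, 47, None, None, None, 48]


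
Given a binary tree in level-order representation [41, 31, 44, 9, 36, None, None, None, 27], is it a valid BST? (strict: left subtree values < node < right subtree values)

Level-order array: [41, 31, 44, 9, 36, None, None, None, 27]
Validate using subtree bounds (lo, hi): at each node, require lo < value < hi,
then recurse left with hi=value and right with lo=value.
Preorder trace (stopping at first violation):
  at node 41 with bounds (-inf, +inf): OK
  at node 31 with bounds (-inf, 41): OK
  at node 9 with bounds (-inf, 31): OK
  at node 27 with bounds (9, 31): OK
  at node 36 with bounds (31, 41): OK
  at node 44 with bounds (41, +inf): OK
No violation found at any node.
Result: Valid BST


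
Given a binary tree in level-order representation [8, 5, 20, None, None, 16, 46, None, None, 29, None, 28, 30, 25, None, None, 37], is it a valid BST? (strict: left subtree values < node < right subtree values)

Level-order array: [8, 5, 20, None, None, 16, 46, None, None, 29, None, 28, 30, 25, None, None, 37]
Validate using subtree bounds (lo, hi): at each node, require lo < value < hi,
then recurse left with hi=value and right with lo=value.
Preorder trace (stopping at first violation):
  at node 8 with bounds (-inf, +inf): OK
  at node 5 with bounds (-inf, 8): OK
  at node 20 with bounds (8, +inf): OK
  at node 16 with bounds (8, 20): OK
  at node 46 with bounds (20, +inf): OK
  at node 29 with bounds (20, 46): OK
  at node 28 with bounds (20, 29): OK
  at node 25 with bounds (20, 28): OK
  at node 30 with bounds (29, 46): OK
  at node 37 with bounds (30, 46): OK
No violation found at any node.
Result: Valid BST


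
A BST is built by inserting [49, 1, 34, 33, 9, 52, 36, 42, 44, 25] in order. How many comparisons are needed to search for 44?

Search path for 44: 49 -> 1 -> 34 -> 36 -> 42 -> 44
Found: True
Comparisons: 6


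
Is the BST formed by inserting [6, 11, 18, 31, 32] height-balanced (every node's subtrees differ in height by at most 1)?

Tree (level-order array): [6, None, 11, None, 18, None, 31, None, 32]
Definition: a tree is height-balanced if, at every node, |h(left) - h(right)| <= 1 (empty subtree has height -1).
Bottom-up per-node check:
  node 32: h_left=-1, h_right=-1, diff=0 [OK], height=0
  node 31: h_left=-1, h_right=0, diff=1 [OK], height=1
  node 18: h_left=-1, h_right=1, diff=2 [FAIL (|-1-1|=2 > 1)], height=2
  node 11: h_left=-1, h_right=2, diff=3 [FAIL (|-1-2|=3 > 1)], height=3
  node 6: h_left=-1, h_right=3, diff=4 [FAIL (|-1-3|=4 > 1)], height=4
Node 18 violates the condition: |-1 - 1| = 2 > 1.
Result: Not balanced


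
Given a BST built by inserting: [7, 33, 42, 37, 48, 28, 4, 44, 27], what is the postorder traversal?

Tree insertion order: [7, 33, 42, 37, 48, 28, 4, 44, 27]
Tree (level-order array): [7, 4, 33, None, None, 28, 42, 27, None, 37, 48, None, None, None, None, 44]
Postorder traversal: [4, 27, 28, 37, 44, 48, 42, 33, 7]


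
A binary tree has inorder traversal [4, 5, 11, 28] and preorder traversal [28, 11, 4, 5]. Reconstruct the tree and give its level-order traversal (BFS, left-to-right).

Inorder:  [4, 5, 11, 28]
Preorder: [28, 11, 4, 5]
Algorithm: preorder visits root first, so consume preorder in order;
for each root, split the current inorder slice at that value into
left-subtree inorder and right-subtree inorder, then recurse.
Recursive splits:
  root=28; inorder splits into left=[4, 5, 11], right=[]
  root=11; inorder splits into left=[4, 5], right=[]
  root=4; inorder splits into left=[], right=[5]
  root=5; inorder splits into left=[], right=[]
Reconstructed level-order: [28, 11, 4, 5]


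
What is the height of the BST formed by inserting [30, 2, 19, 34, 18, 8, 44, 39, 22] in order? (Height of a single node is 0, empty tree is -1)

Insertion order: [30, 2, 19, 34, 18, 8, 44, 39, 22]
Tree (level-order array): [30, 2, 34, None, 19, None, 44, 18, 22, 39, None, 8]
Compute height bottom-up (empty subtree = -1):
  height(8) = 1 + max(-1, -1) = 0
  height(18) = 1 + max(0, -1) = 1
  height(22) = 1 + max(-1, -1) = 0
  height(19) = 1 + max(1, 0) = 2
  height(2) = 1 + max(-1, 2) = 3
  height(39) = 1 + max(-1, -1) = 0
  height(44) = 1 + max(0, -1) = 1
  height(34) = 1 + max(-1, 1) = 2
  height(30) = 1 + max(3, 2) = 4
Height = 4


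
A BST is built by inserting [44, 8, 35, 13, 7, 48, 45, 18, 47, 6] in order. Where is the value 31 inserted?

Starting tree (level order): [44, 8, 48, 7, 35, 45, None, 6, None, 13, None, None, 47, None, None, None, 18]
Insertion path: 44 -> 8 -> 35 -> 13 -> 18
Result: insert 31 as right child of 18
Final tree (level order): [44, 8, 48, 7, 35, 45, None, 6, None, 13, None, None, 47, None, None, None, 18, None, None, None, 31]


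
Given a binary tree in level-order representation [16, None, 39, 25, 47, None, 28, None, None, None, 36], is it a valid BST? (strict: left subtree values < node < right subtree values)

Level-order array: [16, None, 39, 25, 47, None, 28, None, None, None, 36]
Validate using subtree bounds (lo, hi): at each node, require lo < value < hi,
then recurse left with hi=value and right with lo=value.
Preorder trace (stopping at first violation):
  at node 16 with bounds (-inf, +inf): OK
  at node 39 with bounds (16, +inf): OK
  at node 25 with bounds (16, 39): OK
  at node 28 with bounds (25, 39): OK
  at node 36 with bounds (28, 39): OK
  at node 47 with bounds (39, +inf): OK
No violation found at any node.
Result: Valid BST


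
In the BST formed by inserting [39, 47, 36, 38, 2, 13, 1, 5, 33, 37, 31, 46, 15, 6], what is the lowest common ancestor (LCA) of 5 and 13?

Tree insertion order: [39, 47, 36, 38, 2, 13, 1, 5, 33, 37, 31, 46, 15, 6]
Tree (level-order array): [39, 36, 47, 2, 38, 46, None, 1, 13, 37, None, None, None, None, None, 5, 33, None, None, None, 6, 31, None, None, None, 15]
In a BST, the LCA of p=5, q=13 is the first node v on the
root-to-leaf path with p <= v <= q (go left if both < v, right if both > v).
Walk from root:
  at 39: both 5 and 13 < 39, go left
  at 36: both 5 and 13 < 36, go left
  at 2: both 5 and 13 > 2, go right
  at 13: 5 <= 13 <= 13, this is the LCA
LCA = 13


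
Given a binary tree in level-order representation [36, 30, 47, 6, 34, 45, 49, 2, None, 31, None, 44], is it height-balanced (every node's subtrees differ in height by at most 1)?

Tree (level-order array): [36, 30, 47, 6, 34, 45, 49, 2, None, 31, None, 44]
Definition: a tree is height-balanced if, at every node, |h(left) - h(right)| <= 1 (empty subtree has height -1).
Bottom-up per-node check:
  node 2: h_left=-1, h_right=-1, diff=0 [OK], height=0
  node 6: h_left=0, h_right=-1, diff=1 [OK], height=1
  node 31: h_left=-1, h_right=-1, diff=0 [OK], height=0
  node 34: h_left=0, h_right=-1, diff=1 [OK], height=1
  node 30: h_left=1, h_right=1, diff=0 [OK], height=2
  node 44: h_left=-1, h_right=-1, diff=0 [OK], height=0
  node 45: h_left=0, h_right=-1, diff=1 [OK], height=1
  node 49: h_left=-1, h_right=-1, diff=0 [OK], height=0
  node 47: h_left=1, h_right=0, diff=1 [OK], height=2
  node 36: h_left=2, h_right=2, diff=0 [OK], height=3
All nodes satisfy the balance condition.
Result: Balanced


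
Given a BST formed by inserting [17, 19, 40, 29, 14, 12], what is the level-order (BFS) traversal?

Tree insertion order: [17, 19, 40, 29, 14, 12]
Tree (level-order array): [17, 14, 19, 12, None, None, 40, None, None, 29]
BFS from the root, enqueuing left then right child of each popped node:
  queue [17] -> pop 17, enqueue [14, 19], visited so far: [17]
  queue [14, 19] -> pop 14, enqueue [12], visited so far: [17, 14]
  queue [19, 12] -> pop 19, enqueue [40], visited so far: [17, 14, 19]
  queue [12, 40] -> pop 12, enqueue [none], visited so far: [17, 14, 19, 12]
  queue [40] -> pop 40, enqueue [29], visited so far: [17, 14, 19, 12, 40]
  queue [29] -> pop 29, enqueue [none], visited so far: [17, 14, 19, 12, 40, 29]
Result: [17, 14, 19, 12, 40, 29]


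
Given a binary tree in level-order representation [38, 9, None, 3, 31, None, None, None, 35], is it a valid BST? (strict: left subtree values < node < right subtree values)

Level-order array: [38, 9, None, 3, 31, None, None, None, 35]
Validate using subtree bounds (lo, hi): at each node, require lo < value < hi,
then recurse left with hi=value and right with lo=value.
Preorder trace (stopping at first violation):
  at node 38 with bounds (-inf, +inf): OK
  at node 9 with bounds (-inf, 38): OK
  at node 3 with bounds (-inf, 9): OK
  at node 31 with bounds (9, 38): OK
  at node 35 with bounds (31, 38): OK
No violation found at any node.
Result: Valid BST


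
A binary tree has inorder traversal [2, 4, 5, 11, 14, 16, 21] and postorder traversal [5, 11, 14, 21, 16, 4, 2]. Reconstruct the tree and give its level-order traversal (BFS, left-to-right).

Inorder:   [2, 4, 5, 11, 14, 16, 21]
Postorder: [5, 11, 14, 21, 16, 4, 2]
Algorithm: postorder visits root last, so walk postorder right-to-left;
each value is the root of the current inorder slice — split it at that
value, recurse on the right subtree first, then the left.
Recursive splits:
  root=2; inorder splits into left=[], right=[4, 5, 11, 14, 16, 21]
  root=4; inorder splits into left=[], right=[5, 11, 14, 16, 21]
  root=16; inorder splits into left=[5, 11, 14], right=[21]
  root=21; inorder splits into left=[], right=[]
  root=14; inorder splits into left=[5, 11], right=[]
  root=11; inorder splits into left=[5], right=[]
  root=5; inorder splits into left=[], right=[]
Reconstructed level-order: [2, 4, 16, 14, 21, 11, 5]


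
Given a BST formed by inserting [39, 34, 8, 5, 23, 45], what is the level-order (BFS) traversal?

Tree insertion order: [39, 34, 8, 5, 23, 45]
Tree (level-order array): [39, 34, 45, 8, None, None, None, 5, 23]
BFS from the root, enqueuing left then right child of each popped node:
  queue [39] -> pop 39, enqueue [34, 45], visited so far: [39]
  queue [34, 45] -> pop 34, enqueue [8], visited so far: [39, 34]
  queue [45, 8] -> pop 45, enqueue [none], visited so far: [39, 34, 45]
  queue [8] -> pop 8, enqueue [5, 23], visited so far: [39, 34, 45, 8]
  queue [5, 23] -> pop 5, enqueue [none], visited so far: [39, 34, 45, 8, 5]
  queue [23] -> pop 23, enqueue [none], visited so far: [39, 34, 45, 8, 5, 23]
Result: [39, 34, 45, 8, 5, 23]


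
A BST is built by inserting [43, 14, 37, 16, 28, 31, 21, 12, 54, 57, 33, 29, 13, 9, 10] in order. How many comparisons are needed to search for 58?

Search path for 58: 43 -> 54 -> 57
Found: False
Comparisons: 3


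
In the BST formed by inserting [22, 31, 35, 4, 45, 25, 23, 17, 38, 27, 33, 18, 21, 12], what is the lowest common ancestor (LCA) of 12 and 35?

Tree insertion order: [22, 31, 35, 4, 45, 25, 23, 17, 38, 27, 33, 18, 21, 12]
Tree (level-order array): [22, 4, 31, None, 17, 25, 35, 12, 18, 23, 27, 33, 45, None, None, None, 21, None, None, None, None, None, None, 38]
In a BST, the LCA of p=12, q=35 is the first node v on the
root-to-leaf path with p <= v <= q (go left if both < v, right if both > v).
Walk from root:
  at 22: 12 <= 22 <= 35, this is the LCA
LCA = 22


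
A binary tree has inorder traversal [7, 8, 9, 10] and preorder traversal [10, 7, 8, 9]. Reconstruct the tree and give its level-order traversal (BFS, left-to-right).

Inorder:  [7, 8, 9, 10]
Preorder: [10, 7, 8, 9]
Algorithm: preorder visits root first, so consume preorder in order;
for each root, split the current inorder slice at that value into
left-subtree inorder and right-subtree inorder, then recurse.
Recursive splits:
  root=10; inorder splits into left=[7, 8, 9], right=[]
  root=7; inorder splits into left=[], right=[8, 9]
  root=8; inorder splits into left=[], right=[9]
  root=9; inorder splits into left=[], right=[]
Reconstructed level-order: [10, 7, 8, 9]


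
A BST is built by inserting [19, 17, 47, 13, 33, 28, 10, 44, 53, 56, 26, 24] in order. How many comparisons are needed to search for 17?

Search path for 17: 19 -> 17
Found: True
Comparisons: 2


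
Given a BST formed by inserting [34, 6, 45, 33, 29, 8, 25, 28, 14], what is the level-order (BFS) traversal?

Tree insertion order: [34, 6, 45, 33, 29, 8, 25, 28, 14]
Tree (level-order array): [34, 6, 45, None, 33, None, None, 29, None, 8, None, None, 25, 14, 28]
BFS from the root, enqueuing left then right child of each popped node:
  queue [34] -> pop 34, enqueue [6, 45], visited so far: [34]
  queue [6, 45] -> pop 6, enqueue [33], visited so far: [34, 6]
  queue [45, 33] -> pop 45, enqueue [none], visited so far: [34, 6, 45]
  queue [33] -> pop 33, enqueue [29], visited so far: [34, 6, 45, 33]
  queue [29] -> pop 29, enqueue [8], visited so far: [34, 6, 45, 33, 29]
  queue [8] -> pop 8, enqueue [25], visited so far: [34, 6, 45, 33, 29, 8]
  queue [25] -> pop 25, enqueue [14, 28], visited so far: [34, 6, 45, 33, 29, 8, 25]
  queue [14, 28] -> pop 14, enqueue [none], visited so far: [34, 6, 45, 33, 29, 8, 25, 14]
  queue [28] -> pop 28, enqueue [none], visited so far: [34, 6, 45, 33, 29, 8, 25, 14, 28]
Result: [34, 6, 45, 33, 29, 8, 25, 14, 28]


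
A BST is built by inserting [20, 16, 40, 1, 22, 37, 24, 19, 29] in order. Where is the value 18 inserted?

Starting tree (level order): [20, 16, 40, 1, 19, 22, None, None, None, None, None, None, 37, 24, None, None, 29]
Insertion path: 20 -> 16 -> 19
Result: insert 18 as left child of 19
Final tree (level order): [20, 16, 40, 1, 19, 22, None, None, None, 18, None, None, 37, None, None, 24, None, None, 29]


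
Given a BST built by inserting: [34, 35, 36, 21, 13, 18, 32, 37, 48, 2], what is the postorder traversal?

Tree insertion order: [34, 35, 36, 21, 13, 18, 32, 37, 48, 2]
Tree (level-order array): [34, 21, 35, 13, 32, None, 36, 2, 18, None, None, None, 37, None, None, None, None, None, 48]
Postorder traversal: [2, 18, 13, 32, 21, 48, 37, 36, 35, 34]


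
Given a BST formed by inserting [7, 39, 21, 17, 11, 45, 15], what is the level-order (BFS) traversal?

Tree insertion order: [7, 39, 21, 17, 11, 45, 15]
Tree (level-order array): [7, None, 39, 21, 45, 17, None, None, None, 11, None, None, 15]
BFS from the root, enqueuing left then right child of each popped node:
  queue [7] -> pop 7, enqueue [39], visited so far: [7]
  queue [39] -> pop 39, enqueue [21, 45], visited so far: [7, 39]
  queue [21, 45] -> pop 21, enqueue [17], visited so far: [7, 39, 21]
  queue [45, 17] -> pop 45, enqueue [none], visited so far: [7, 39, 21, 45]
  queue [17] -> pop 17, enqueue [11], visited so far: [7, 39, 21, 45, 17]
  queue [11] -> pop 11, enqueue [15], visited so far: [7, 39, 21, 45, 17, 11]
  queue [15] -> pop 15, enqueue [none], visited so far: [7, 39, 21, 45, 17, 11, 15]
Result: [7, 39, 21, 45, 17, 11, 15]


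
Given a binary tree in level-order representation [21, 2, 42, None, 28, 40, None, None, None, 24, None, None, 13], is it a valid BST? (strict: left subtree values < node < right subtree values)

Level-order array: [21, 2, 42, None, 28, 40, None, None, None, 24, None, None, 13]
Validate using subtree bounds (lo, hi): at each node, require lo < value < hi,
then recurse left with hi=value and right with lo=value.
Preorder trace (stopping at first violation):
  at node 21 with bounds (-inf, +inf): OK
  at node 2 with bounds (-inf, 21): OK
  at node 28 with bounds (2, 21): VIOLATION
Node 28 violates its bound: not (2 < 28 < 21).
Result: Not a valid BST


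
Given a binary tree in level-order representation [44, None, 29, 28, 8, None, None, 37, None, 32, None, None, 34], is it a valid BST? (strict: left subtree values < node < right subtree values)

Level-order array: [44, None, 29, 28, 8, None, None, 37, None, 32, None, None, 34]
Validate using subtree bounds (lo, hi): at each node, require lo < value < hi,
then recurse left with hi=value and right with lo=value.
Preorder trace (stopping at first violation):
  at node 44 with bounds (-inf, +inf): OK
  at node 29 with bounds (44, +inf): VIOLATION
Node 29 violates its bound: not (44 < 29 < +inf).
Result: Not a valid BST


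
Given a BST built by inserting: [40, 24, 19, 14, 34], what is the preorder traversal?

Tree insertion order: [40, 24, 19, 14, 34]
Tree (level-order array): [40, 24, None, 19, 34, 14]
Preorder traversal: [40, 24, 19, 14, 34]


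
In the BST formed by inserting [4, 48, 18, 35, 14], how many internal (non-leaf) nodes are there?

Tree built from: [4, 48, 18, 35, 14]
Tree (level-order array): [4, None, 48, 18, None, 14, 35]
Rule: An internal node has at least one child.
Per-node child counts:
  node 4: 1 child(ren)
  node 48: 1 child(ren)
  node 18: 2 child(ren)
  node 14: 0 child(ren)
  node 35: 0 child(ren)
Matching nodes: [4, 48, 18]
Count of internal (non-leaf) nodes: 3


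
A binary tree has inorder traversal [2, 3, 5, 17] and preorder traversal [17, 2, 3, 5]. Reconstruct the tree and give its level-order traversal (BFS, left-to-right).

Inorder:  [2, 3, 5, 17]
Preorder: [17, 2, 3, 5]
Algorithm: preorder visits root first, so consume preorder in order;
for each root, split the current inorder slice at that value into
left-subtree inorder and right-subtree inorder, then recurse.
Recursive splits:
  root=17; inorder splits into left=[2, 3, 5], right=[]
  root=2; inorder splits into left=[], right=[3, 5]
  root=3; inorder splits into left=[], right=[5]
  root=5; inorder splits into left=[], right=[]
Reconstructed level-order: [17, 2, 3, 5]


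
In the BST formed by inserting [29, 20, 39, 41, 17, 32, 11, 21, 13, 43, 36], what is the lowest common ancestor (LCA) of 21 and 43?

Tree insertion order: [29, 20, 39, 41, 17, 32, 11, 21, 13, 43, 36]
Tree (level-order array): [29, 20, 39, 17, 21, 32, 41, 11, None, None, None, None, 36, None, 43, None, 13]
In a BST, the LCA of p=21, q=43 is the first node v on the
root-to-leaf path with p <= v <= q (go left if both < v, right if both > v).
Walk from root:
  at 29: 21 <= 29 <= 43, this is the LCA
LCA = 29


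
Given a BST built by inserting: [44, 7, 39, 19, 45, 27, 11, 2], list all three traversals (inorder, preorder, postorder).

Tree insertion order: [44, 7, 39, 19, 45, 27, 11, 2]
Tree (level-order array): [44, 7, 45, 2, 39, None, None, None, None, 19, None, 11, 27]
Inorder (L, root, R): [2, 7, 11, 19, 27, 39, 44, 45]
Preorder (root, L, R): [44, 7, 2, 39, 19, 11, 27, 45]
Postorder (L, R, root): [2, 11, 27, 19, 39, 7, 45, 44]


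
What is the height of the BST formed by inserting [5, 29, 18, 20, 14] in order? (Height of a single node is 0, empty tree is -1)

Insertion order: [5, 29, 18, 20, 14]
Tree (level-order array): [5, None, 29, 18, None, 14, 20]
Compute height bottom-up (empty subtree = -1):
  height(14) = 1 + max(-1, -1) = 0
  height(20) = 1 + max(-1, -1) = 0
  height(18) = 1 + max(0, 0) = 1
  height(29) = 1 + max(1, -1) = 2
  height(5) = 1 + max(-1, 2) = 3
Height = 3


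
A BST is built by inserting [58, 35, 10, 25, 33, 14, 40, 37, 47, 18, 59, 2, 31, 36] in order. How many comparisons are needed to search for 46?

Search path for 46: 58 -> 35 -> 40 -> 47
Found: False
Comparisons: 4


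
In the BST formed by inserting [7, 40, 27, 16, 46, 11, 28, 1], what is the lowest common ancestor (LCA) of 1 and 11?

Tree insertion order: [7, 40, 27, 16, 46, 11, 28, 1]
Tree (level-order array): [7, 1, 40, None, None, 27, 46, 16, 28, None, None, 11]
In a BST, the LCA of p=1, q=11 is the first node v on the
root-to-leaf path with p <= v <= q (go left if both < v, right if both > v).
Walk from root:
  at 7: 1 <= 7 <= 11, this is the LCA
LCA = 7


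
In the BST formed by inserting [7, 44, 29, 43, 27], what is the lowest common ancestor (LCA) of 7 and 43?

Tree insertion order: [7, 44, 29, 43, 27]
Tree (level-order array): [7, None, 44, 29, None, 27, 43]
In a BST, the LCA of p=7, q=43 is the first node v on the
root-to-leaf path with p <= v <= q (go left if both < v, right if both > v).
Walk from root:
  at 7: 7 <= 7 <= 43, this is the LCA
LCA = 7


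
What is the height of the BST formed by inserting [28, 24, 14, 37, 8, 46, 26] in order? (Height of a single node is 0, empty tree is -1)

Insertion order: [28, 24, 14, 37, 8, 46, 26]
Tree (level-order array): [28, 24, 37, 14, 26, None, 46, 8]
Compute height bottom-up (empty subtree = -1):
  height(8) = 1 + max(-1, -1) = 0
  height(14) = 1 + max(0, -1) = 1
  height(26) = 1 + max(-1, -1) = 0
  height(24) = 1 + max(1, 0) = 2
  height(46) = 1 + max(-1, -1) = 0
  height(37) = 1 + max(-1, 0) = 1
  height(28) = 1 + max(2, 1) = 3
Height = 3


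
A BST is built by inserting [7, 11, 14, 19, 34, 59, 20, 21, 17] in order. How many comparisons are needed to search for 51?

Search path for 51: 7 -> 11 -> 14 -> 19 -> 34 -> 59
Found: False
Comparisons: 6


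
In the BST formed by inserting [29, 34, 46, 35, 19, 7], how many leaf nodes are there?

Tree built from: [29, 34, 46, 35, 19, 7]
Tree (level-order array): [29, 19, 34, 7, None, None, 46, None, None, 35]
Rule: A leaf has 0 children.
Per-node child counts:
  node 29: 2 child(ren)
  node 19: 1 child(ren)
  node 7: 0 child(ren)
  node 34: 1 child(ren)
  node 46: 1 child(ren)
  node 35: 0 child(ren)
Matching nodes: [7, 35]
Count of leaf nodes: 2


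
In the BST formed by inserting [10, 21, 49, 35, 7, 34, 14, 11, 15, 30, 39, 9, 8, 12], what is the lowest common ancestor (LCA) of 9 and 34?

Tree insertion order: [10, 21, 49, 35, 7, 34, 14, 11, 15, 30, 39, 9, 8, 12]
Tree (level-order array): [10, 7, 21, None, 9, 14, 49, 8, None, 11, 15, 35, None, None, None, None, 12, None, None, 34, 39, None, None, 30]
In a BST, the LCA of p=9, q=34 is the first node v on the
root-to-leaf path with p <= v <= q (go left if both < v, right if both > v).
Walk from root:
  at 10: 9 <= 10 <= 34, this is the LCA
LCA = 10


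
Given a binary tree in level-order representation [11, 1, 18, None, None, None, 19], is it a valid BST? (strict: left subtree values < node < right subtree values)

Level-order array: [11, 1, 18, None, None, None, 19]
Validate using subtree bounds (lo, hi): at each node, require lo < value < hi,
then recurse left with hi=value and right with lo=value.
Preorder trace (stopping at first violation):
  at node 11 with bounds (-inf, +inf): OK
  at node 1 with bounds (-inf, 11): OK
  at node 18 with bounds (11, +inf): OK
  at node 19 with bounds (18, +inf): OK
No violation found at any node.
Result: Valid BST


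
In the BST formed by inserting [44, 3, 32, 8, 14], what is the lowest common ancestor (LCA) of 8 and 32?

Tree insertion order: [44, 3, 32, 8, 14]
Tree (level-order array): [44, 3, None, None, 32, 8, None, None, 14]
In a BST, the LCA of p=8, q=32 is the first node v on the
root-to-leaf path with p <= v <= q (go left if both < v, right if both > v).
Walk from root:
  at 44: both 8 and 32 < 44, go left
  at 3: both 8 and 32 > 3, go right
  at 32: 8 <= 32 <= 32, this is the LCA
LCA = 32


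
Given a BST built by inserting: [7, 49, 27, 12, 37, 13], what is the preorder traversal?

Tree insertion order: [7, 49, 27, 12, 37, 13]
Tree (level-order array): [7, None, 49, 27, None, 12, 37, None, 13]
Preorder traversal: [7, 49, 27, 12, 13, 37]


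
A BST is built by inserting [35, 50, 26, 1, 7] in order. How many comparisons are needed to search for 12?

Search path for 12: 35 -> 26 -> 1 -> 7
Found: False
Comparisons: 4
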